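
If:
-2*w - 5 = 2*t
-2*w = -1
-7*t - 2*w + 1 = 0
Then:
No Solution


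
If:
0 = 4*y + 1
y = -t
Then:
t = 1/4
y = -1/4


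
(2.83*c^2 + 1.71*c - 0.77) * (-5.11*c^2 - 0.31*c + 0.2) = -14.4613*c^4 - 9.6154*c^3 + 3.9706*c^2 + 0.5807*c - 0.154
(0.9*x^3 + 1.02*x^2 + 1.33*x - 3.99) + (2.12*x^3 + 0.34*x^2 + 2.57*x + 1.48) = 3.02*x^3 + 1.36*x^2 + 3.9*x - 2.51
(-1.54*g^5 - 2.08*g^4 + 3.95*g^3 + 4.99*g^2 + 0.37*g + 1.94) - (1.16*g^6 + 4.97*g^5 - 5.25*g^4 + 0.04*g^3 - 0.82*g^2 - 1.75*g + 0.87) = -1.16*g^6 - 6.51*g^5 + 3.17*g^4 + 3.91*g^3 + 5.81*g^2 + 2.12*g + 1.07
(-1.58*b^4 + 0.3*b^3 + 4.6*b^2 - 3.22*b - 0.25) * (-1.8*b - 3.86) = 2.844*b^5 + 5.5588*b^4 - 9.438*b^3 - 11.96*b^2 + 12.8792*b + 0.965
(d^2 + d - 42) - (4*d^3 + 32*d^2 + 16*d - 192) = -4*d^3 - 31*d^2 - 15*d + 150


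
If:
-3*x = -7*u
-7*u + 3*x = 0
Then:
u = 3*x/7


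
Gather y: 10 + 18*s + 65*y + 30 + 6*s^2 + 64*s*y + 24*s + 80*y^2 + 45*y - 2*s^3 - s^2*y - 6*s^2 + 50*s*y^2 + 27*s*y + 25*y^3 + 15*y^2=-2*s^3 + 42*s + 25*y^3 + y^2*(50*s + 95) + y*(-s^2 + 91*s + 110) + 40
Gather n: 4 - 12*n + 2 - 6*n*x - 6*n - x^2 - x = n*(-6*x - 18) - x^2 - x + 6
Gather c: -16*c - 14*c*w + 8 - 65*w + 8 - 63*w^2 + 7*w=c*(-14*w - 16) - 63*w^2 - 58*w + 16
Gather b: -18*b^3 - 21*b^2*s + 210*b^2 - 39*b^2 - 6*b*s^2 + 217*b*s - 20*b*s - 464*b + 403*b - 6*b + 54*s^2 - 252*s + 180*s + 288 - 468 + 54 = -18*b^3 + b^2*(171 - 21*s) + b*(-6*s^2 + 197*s - 67) + 54*s^2 - 72*s - 126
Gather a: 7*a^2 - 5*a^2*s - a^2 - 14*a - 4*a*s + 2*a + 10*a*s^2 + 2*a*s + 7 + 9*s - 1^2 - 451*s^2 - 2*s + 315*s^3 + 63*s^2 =a^2*(6 - 5*s) + a*(10*s^2 - 2*s - 12) + 315*s^3 - 388*s^2 + 7*s + 6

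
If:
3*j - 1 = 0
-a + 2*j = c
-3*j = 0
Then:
No Solution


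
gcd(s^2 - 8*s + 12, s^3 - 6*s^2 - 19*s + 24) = 1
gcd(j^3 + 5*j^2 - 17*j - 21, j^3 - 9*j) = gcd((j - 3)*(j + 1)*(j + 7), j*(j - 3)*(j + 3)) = j - 3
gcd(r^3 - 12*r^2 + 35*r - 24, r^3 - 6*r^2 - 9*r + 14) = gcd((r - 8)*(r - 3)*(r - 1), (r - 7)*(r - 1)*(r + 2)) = r - 1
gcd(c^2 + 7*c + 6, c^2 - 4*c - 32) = 1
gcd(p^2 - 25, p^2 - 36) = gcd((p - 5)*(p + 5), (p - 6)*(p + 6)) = 1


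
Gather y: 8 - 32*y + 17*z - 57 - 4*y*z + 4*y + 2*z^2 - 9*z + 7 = y*(-4*z - 28) + 2*z^2 + 8*z - 42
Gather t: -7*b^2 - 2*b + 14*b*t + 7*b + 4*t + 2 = -7*b^2 + 5*b + t*(14*b + 4) + 2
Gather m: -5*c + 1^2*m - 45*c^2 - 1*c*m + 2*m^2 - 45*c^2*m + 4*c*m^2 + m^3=-45*c^2 - 5*c + m^3 + m^2*(4*c + 2) + m*(-45*c^2 - c + 1)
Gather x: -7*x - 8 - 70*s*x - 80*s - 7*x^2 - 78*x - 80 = -80*s - 7*x^2 + x*(-70*s - 85) - 88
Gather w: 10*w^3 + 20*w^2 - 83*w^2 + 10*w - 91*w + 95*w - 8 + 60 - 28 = 10*w^3 - 63*w^2 + 14*w + 24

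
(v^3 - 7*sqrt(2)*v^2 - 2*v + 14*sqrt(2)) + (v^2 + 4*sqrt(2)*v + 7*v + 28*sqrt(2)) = v^3 - 7*sqrt(2)*v^2 + v^2 + 5*v + 4*sqrt(2)*v + 42*sqrt(2)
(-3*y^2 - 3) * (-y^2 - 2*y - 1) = 3*y^4 + 6*y^3 + 6*y^2 + 6*y + 3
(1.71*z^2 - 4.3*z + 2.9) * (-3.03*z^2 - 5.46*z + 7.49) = -5.1813*z^4 + 3.6924*z^3 + 27.4989*z^2 - 48.041*z + 21.721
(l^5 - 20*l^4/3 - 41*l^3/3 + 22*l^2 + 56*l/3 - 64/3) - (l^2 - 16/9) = l^5 - 20*l^4/3 - 41*l^3/3 + 21*l^2 + 56*l/3 - 176/9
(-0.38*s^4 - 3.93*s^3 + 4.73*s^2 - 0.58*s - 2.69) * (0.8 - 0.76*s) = 0.2888*s^5 + 2.6828*s^4 - 6.7388*s^3 + 4.2248*s^2 + 1.5804*s - 2.152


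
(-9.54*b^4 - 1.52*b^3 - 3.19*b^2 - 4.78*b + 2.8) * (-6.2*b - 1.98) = 59.148*b^5 + 28.3132*b^4 + 22.7876*b^3 + 35.9522*b^2 - 7.8956*b - 5.544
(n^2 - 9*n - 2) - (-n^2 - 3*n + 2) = 2*n^2 - 6*n - 4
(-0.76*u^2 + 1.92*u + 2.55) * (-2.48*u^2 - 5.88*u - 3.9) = 1.8848*u^4 - 0.2928*u^3 - 14.6496*u^2 - 22.482*u - 9.945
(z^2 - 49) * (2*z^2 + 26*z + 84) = 2*z^4 + 26*z^3 - 14*z^2 - 1274*z - 4116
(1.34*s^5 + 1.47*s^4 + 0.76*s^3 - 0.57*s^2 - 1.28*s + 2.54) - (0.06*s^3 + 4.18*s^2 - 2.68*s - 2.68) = 1.34*s^5 + 1.47*s^4 + 0.7*s^3 - 4.75*s^2 + 1.4*s + 5.22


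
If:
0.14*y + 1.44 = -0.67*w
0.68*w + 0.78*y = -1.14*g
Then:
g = 1.28201099764336 - 0.559570568211574*y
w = -0.208955223880597*y - 2.14925373134328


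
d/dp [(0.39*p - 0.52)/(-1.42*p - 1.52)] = (-1.890304*p - 2.023424)/(1.42*p + 1.52)^3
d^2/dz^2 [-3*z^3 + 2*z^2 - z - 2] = 4 - 18*z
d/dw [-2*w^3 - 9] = -6*w^2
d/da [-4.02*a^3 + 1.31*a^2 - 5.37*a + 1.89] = -12.06*a^2 + 2.62*a - 5.37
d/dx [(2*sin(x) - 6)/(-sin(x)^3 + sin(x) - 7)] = 2*(2*sin(x)^3 - 9*sin(x)^2 - 4)*cos(x)/(-sin(x)*cos(x)^2 + 7)^2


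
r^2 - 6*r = r*(r - 6)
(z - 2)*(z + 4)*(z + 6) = z^3 + 8*z^2 + 4*z - 48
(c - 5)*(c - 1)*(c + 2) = c^3 - 4*c^2 - 7*c + 10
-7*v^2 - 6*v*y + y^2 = (-7*v + y)*(v + y)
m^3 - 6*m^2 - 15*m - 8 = (m - 8)*(m + 1)^2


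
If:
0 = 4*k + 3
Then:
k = -3/4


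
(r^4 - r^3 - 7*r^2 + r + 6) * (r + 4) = r^5 + 3*r^4 - 11*r^3 - 27*r^2 + 10*r + 24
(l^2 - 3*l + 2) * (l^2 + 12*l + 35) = l^4 + 9*l^3 + l^2 - 81*l + 70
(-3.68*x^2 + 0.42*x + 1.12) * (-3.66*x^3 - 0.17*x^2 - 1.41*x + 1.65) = 13.4688*x^5 - 0.9116*x^4 + 1.0182*x^3 - 6.8546*x^2 - 0.8862*x + 1.848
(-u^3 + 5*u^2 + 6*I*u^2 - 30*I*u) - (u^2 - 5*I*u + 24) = -u^3 + 4*u^2 + 6*I*u^2 - 25*I*u - 24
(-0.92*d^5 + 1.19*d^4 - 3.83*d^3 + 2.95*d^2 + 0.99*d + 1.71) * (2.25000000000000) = -2.07*d^5 + 2.6775*d^4 - 8.6175*d^3 + 6.6375*d^2 + 2.2275*d + 3.8475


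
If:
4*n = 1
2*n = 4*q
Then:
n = 1/4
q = 1/8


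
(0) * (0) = 0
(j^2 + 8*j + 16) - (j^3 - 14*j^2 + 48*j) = -j^3 + 15*j^2 - 40*j + 16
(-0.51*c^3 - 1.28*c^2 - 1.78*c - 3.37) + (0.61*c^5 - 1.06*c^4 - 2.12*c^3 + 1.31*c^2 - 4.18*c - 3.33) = 0.61*c^5 - 1.06*c^4 - 2.63*c^3 + 0.03*c^2 - 5.96*c - 6.7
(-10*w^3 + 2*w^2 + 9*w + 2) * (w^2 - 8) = -10*w^5 + 2*w^4 + 89*w^3 - 14*w^2 - 72*w - 16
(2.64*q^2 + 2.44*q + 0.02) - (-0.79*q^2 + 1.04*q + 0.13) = 3.43*q^2 + 1.4*q - 0.11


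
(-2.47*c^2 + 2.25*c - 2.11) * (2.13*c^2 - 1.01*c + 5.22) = -5.2611*c^4 + 7.2872*c^3 - 19.6602*c^2 + 13.8761*c - 11.0142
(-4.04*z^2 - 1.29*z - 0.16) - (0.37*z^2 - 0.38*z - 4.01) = -4.41*z^2 - 0.91*z + 3.85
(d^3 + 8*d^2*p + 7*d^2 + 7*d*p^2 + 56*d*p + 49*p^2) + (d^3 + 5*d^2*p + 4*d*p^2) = 2*d^3 + 13*d^2*p + 7*d^2 + 11*d*p^2 + 56*d*p + 49*p^2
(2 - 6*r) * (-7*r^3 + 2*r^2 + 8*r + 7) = 42*r^4 - 26*r^3 - 44*r^2 - 26*r + 14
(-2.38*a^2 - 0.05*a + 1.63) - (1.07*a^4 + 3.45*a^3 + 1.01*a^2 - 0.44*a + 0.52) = -1.07*a^4 - 3.45*a^3 - 3.39*a^2 + 0.39*a + 1.11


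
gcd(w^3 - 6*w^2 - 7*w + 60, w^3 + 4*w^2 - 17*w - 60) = w^2 - w - 12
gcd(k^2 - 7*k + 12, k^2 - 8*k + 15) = k - 3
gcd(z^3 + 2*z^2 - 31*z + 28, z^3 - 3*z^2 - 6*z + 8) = z^2 - 5*z + 4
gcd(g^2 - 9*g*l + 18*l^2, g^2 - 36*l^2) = g - 6*l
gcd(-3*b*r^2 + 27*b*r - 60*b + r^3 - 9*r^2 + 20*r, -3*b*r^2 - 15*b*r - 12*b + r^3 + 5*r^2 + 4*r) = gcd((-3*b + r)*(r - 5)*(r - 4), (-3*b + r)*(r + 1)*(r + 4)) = -3*b + r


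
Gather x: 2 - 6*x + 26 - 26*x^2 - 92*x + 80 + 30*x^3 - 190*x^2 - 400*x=30*x^3 - 216*x^2 - 498*x + 108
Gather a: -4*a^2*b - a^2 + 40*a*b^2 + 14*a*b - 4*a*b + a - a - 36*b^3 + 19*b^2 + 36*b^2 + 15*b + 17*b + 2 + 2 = a^2*(-4*b - 1) + a*(40*b^2 + 10*b) - 36*b^3 + 55*b^2 + 32*b + 4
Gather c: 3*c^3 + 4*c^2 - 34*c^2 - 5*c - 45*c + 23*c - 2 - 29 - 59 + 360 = 3*c^3 - 30*c^2 - 27*c + 270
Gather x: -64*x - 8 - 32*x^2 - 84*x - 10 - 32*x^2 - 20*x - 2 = -64*x^2 - 168*x - 20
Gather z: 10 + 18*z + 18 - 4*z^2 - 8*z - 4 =-4*z^2 + 10*z + 24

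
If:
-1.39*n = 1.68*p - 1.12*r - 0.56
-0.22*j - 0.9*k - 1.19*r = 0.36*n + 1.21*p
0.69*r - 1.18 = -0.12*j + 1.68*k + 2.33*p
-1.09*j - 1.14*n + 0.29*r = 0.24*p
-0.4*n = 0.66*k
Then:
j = -0.72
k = -0.48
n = 0.80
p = -0.09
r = 0.35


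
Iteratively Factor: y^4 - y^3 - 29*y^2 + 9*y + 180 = (y + 4)*(y^3 - 5*y^2 - 9*y + 45) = (y + 3)*(y + 4)*(y^2 - 8*y + 15) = (y - 3)*(y + 3)*(y + 4)*(y - 5)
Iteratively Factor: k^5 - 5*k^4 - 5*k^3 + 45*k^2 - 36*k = (k)*(k^4 - 5*k^3 - 5*k^2 + 45*k - 36) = k*(k - 1)*(k^3 - 4*k^2 - 9*k + 36) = k*(k - 4)*(k - 1)*(k^2 - 9) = k*(k - 4)*(k - 1)*(k + 3)*(k - 3)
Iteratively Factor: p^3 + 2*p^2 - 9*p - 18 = (p + 3)*(p^2 - p - 6) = (p + 2)*(p + 3)*(p - 3)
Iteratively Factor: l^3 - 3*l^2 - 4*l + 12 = (l - 2)*(l^2 - l - 6) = (l - 2)*(l + 2)*(l - 3)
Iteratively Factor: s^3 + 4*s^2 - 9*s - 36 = (s + 3)*(s^2 + s - 12) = (s + 3)*(s + 4)*(s - 3)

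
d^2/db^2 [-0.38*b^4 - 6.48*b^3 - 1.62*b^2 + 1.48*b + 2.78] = -4.56*b^2 - 38.88*b - 3.24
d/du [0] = 0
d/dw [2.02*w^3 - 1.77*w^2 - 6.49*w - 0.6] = 6.06*w^2 - 3.54*w - 6.49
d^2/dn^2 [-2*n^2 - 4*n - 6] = -4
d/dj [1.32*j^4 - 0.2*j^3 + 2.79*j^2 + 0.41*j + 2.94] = 5.28*j^3 - 0.6*j^2 + 5.58*j + 0.41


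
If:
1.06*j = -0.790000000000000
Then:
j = -0.75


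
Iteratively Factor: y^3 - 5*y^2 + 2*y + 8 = (y - 2)*(y^2 - 3*y - 4) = (y - 4)*(y - 2)*(y + 1)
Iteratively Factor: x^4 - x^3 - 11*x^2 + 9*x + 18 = (x + 3)*(x^3 - 4*x^2 + x + 6) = (x - 2)*(x + 3)*(x^2 - 2*x - 3) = (x - 2)*(x + 1)*(x + 3)*(x - 3)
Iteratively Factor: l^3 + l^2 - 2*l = (l - 1)*(l^2 + 2*l) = l*(l - 1)*(l + 2)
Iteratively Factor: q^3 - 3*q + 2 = (q - 1)*(q^2 + q - 2) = (q - 1)^2*(q + 2)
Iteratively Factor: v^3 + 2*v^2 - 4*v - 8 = (v + 2)*(v^2 - 4) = (v - 2)*(v + 2)*(v + 2)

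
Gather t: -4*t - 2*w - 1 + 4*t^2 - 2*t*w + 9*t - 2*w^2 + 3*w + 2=4*t^2 + t*(5 - 2*w) - 2*w^2 + w + 1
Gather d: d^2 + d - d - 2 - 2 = d^2 - 4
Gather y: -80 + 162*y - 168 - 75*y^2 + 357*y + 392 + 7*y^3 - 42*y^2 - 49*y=7*y^3 - 117*y^2 + 470*y + 144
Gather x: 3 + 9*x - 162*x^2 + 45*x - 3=-162*x^2 + 54*x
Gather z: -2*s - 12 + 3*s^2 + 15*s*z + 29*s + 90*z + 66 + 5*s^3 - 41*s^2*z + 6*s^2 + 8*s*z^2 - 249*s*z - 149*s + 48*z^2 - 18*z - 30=5*s^3 + 9*s^2 - 122*s + z^2*(8*s + 48) + z*(-41*s^2 - 234*s + 72) + 24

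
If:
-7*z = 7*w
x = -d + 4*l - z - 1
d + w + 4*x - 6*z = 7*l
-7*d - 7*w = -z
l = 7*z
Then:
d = 8/85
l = 49/85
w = -7/85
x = 96/85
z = 7/85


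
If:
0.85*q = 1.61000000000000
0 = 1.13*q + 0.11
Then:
No Solution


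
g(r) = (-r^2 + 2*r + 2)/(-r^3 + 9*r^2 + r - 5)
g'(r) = (2 - 2*r)/(-r^3 + 9*r^2 + r - 5) + (-r^2 + 2*r + 2)*(3*r^2 - 18*r - 1)/(-r^3 + 9*r^2 + r - 5)^2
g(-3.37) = -0.12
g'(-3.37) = -0.02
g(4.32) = -0.09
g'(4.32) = -0.05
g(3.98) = -0.07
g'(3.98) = -0.05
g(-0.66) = -0.17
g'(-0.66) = -0.87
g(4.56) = -0.11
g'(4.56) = -0.05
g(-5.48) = -0.09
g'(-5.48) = -0.01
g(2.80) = -0.01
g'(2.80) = -0.07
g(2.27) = 0.04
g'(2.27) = -0.12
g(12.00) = 0.28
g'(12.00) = -0.09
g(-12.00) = -0.06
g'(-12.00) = 0.00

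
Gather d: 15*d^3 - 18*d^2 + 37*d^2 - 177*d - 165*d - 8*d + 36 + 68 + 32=15*d^3 + 19*d^2 - 350*d + 136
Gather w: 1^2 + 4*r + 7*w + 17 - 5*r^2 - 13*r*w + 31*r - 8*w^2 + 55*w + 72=-5*r^2 + 35*r - 8*w^2 + w*(62 - 13*r) + 90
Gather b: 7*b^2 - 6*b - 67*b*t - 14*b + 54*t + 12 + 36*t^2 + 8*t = 7*b^2 + b*(-67*t - 20) + 36*t^2 + 62*t + 12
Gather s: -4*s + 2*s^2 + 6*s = 2*s^2 + 2*s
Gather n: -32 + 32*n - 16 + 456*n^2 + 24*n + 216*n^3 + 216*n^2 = 216*n^3 + 672*n^2 + 56*n - 48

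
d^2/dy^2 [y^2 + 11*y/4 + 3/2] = 2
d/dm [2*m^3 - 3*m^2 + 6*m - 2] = 6*m^2 - 6*m + 6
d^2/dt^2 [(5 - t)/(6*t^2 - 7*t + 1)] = 2*(-(t - 5)*(12*t - 7)^2 + (18*t - 37)*(6*t^2 - 7*t + 1))/(6*t^2 - 7*t + 1)^3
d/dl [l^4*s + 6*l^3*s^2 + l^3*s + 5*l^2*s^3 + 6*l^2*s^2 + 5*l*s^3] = s*(4*l^3 + 18*l^2*s + 3*l^2 + 10*l*s^2 + 12*l*s + 5*s^2)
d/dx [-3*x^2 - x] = -6*x - 1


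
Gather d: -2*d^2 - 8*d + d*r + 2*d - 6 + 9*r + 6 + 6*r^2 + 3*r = -2*d^2 + d*(r - 6) + 6*r^2 + 12*r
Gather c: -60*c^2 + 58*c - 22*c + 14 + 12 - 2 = -60*c^2 + 36*c + 24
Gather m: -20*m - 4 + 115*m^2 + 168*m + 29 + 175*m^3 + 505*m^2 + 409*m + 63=175*m^3 + 620*m^2 + 557*m + 88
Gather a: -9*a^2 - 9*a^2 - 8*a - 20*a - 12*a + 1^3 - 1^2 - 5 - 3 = -18*a^2 - 40*a - 8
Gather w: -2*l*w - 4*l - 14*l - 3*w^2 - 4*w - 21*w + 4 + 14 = -18*l - 3*w^2 + w*(-2*l - 25) + 18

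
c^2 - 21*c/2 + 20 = (c - 8)*(c - 5/2)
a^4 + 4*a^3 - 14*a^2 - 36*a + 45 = (a - 3)*(a - 1)*(a + 3)*(a + 5)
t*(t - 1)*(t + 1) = t^3 - t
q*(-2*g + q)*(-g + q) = 2*g^2*q - 3*g*q^2 + q^3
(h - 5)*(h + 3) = h^2 - 2*h - 15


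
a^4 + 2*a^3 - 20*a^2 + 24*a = a*(a - 2)^2*(a + 6)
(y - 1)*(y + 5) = y^2 + 4*y - 5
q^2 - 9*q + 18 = (q - 6)*(q - 3)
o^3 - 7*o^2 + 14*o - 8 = (o - 4)*(o - 2)*(o - 1)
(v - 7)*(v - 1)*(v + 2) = v^3 - 6*v^2 - 9*v + 14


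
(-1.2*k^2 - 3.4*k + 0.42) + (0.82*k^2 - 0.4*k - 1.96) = -0.38*k^2 - 3.8*k - 1.54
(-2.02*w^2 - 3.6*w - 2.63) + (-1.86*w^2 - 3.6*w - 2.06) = -3.88*w^2 - 7.2*w - 4.69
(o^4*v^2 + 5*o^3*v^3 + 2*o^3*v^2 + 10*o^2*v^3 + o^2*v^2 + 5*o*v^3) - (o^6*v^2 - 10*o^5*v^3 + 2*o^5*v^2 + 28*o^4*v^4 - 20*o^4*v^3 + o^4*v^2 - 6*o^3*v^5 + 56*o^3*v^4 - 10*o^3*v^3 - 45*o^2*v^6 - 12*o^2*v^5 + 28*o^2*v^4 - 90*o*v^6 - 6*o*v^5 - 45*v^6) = -o^6*v^2 + 10*o^5*v^3 - 2*o^5*v^2 - 28*o^4*v^4 + 20*o^4*v^3 + 6*o^3*v^5 - 56*o^3*v^4 + 15*o^3*v^3 + 2*o^3*v^2 + 45*o^2*v^6 + 12*o^2*v^5 - 28*o^2*v^4 + 10*o^2*v^3 + o^2*v^2 + 90*o*v^6 + 6*o*v^5 + 5*o*v^3 + 45*v^6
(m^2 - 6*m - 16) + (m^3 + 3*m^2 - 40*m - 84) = m^3 + 4*m^2 - 46*m - 100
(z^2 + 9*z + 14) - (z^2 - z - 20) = 10*z + 34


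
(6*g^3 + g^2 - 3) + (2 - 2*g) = 6*g^3 + g^2 - 2*g - 1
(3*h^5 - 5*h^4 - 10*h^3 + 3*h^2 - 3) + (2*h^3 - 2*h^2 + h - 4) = 3*h^5 - 5*h^4 - 8*h^3 + h^2 + h - 7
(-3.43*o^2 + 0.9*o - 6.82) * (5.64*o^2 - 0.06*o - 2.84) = -19.3452*o^4 + 5.2818*o^3 - 28.7776*o^2 - 2.1468*o + 19.3688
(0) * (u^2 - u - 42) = 0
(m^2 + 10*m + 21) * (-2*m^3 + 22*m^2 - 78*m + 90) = -2*m^5 + 2*m^4 + 100*m^3 - 228*m^2 - 738*m + 1890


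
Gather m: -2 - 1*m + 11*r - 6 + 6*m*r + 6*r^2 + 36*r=m*(6*r - 1) + 6*r^2 + 47*r - 8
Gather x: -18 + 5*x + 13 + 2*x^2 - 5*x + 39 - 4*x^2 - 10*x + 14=-2*x^2 - 10*x + 48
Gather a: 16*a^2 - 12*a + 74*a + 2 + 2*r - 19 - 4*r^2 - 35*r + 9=16*a^2 + 62*a - 4*r^2 - 33*r - 8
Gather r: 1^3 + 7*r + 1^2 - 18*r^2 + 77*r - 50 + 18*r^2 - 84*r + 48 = 0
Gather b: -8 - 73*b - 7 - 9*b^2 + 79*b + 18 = -9*b^2 + 6*b + 3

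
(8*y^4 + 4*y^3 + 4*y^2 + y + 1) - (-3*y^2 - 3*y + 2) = 8*y^4 + 4*y^3 + 7*y^2 + 4*y - 1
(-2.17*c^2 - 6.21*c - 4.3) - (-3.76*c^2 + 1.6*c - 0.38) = 1.59*c^2 - 7.81*c - 3.92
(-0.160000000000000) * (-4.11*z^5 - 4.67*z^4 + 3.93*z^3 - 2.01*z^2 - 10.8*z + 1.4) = 0.6576*z^5 + 0.7472*z^4 - 0.6288*z^3 + 0.3216*z^2 + 1.728*z - 0.224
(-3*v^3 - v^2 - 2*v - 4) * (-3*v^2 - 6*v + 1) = 9*v^5 + 21*v^4 + 9*v^3 + 23*v^2 + 22*v - 4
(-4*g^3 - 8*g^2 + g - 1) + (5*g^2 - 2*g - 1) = -4*g^3 - 3*g^2 - g - 2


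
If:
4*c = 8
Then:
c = 2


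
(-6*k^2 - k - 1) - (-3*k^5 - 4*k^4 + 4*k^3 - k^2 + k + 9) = 3*k^5 + 4*k^4 - 4*k^3 - 5*k^2 - 2*k - 10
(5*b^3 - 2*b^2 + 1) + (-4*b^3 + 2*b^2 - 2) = b^3 - 1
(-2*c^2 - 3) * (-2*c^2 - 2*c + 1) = 4*c^4 + 4*c^3 + 4*c^2 + 6*c - 3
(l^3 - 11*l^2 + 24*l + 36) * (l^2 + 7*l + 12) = l^5 - 4*l^4 - 41*l^3 + 72*l^2 + 540*l + 432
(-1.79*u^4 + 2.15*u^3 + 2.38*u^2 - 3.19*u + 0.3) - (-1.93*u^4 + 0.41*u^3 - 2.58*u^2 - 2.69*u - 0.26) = 0.14*u^4 + 1.74*u^3 + 4.96*u^2 - 0.5*u + 0.56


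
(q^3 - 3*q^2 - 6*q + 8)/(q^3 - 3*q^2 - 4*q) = (q^2 + q - 2)/(q*(q + 1))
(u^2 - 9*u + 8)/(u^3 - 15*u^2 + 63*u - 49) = (u - 8)/(u^2 - 14*u + 49)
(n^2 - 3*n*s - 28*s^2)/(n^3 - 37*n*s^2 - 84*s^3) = 1/(n + 3*s)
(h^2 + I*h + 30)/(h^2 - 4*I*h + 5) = (h + 6*I)/(h + I)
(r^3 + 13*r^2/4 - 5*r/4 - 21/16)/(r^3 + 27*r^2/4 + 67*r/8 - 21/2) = (r + 1/2)/(r + 4)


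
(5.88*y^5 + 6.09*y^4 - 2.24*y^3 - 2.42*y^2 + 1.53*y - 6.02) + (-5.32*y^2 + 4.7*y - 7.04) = 5.88*y^5 + 6.09*y^4 - 2.24*y^3 - 7.74*y^2 + 6.23*y - 13.06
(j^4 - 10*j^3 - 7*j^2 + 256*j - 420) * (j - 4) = j^5 - 14*j^4 + 33*j^3 + 284*j^2 - 1444*j + 1680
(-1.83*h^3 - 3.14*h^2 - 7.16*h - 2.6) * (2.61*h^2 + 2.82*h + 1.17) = -4.7763*h^5 - 13.356*h^4 - 29.6835*h^3 - 30.651*h^2 - 15.7092*h - 3.042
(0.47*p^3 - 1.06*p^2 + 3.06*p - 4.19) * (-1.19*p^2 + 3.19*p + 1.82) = -0.5593*p^5 + 2.7607*p^4 - 6.1674*p^3 + 12.8183*p^2 - 7.7969*p - 7.6258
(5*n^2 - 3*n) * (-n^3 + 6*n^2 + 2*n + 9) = -5*n^5 + 33*n^4 - 8*n^3 + 39*n^2 - 27*n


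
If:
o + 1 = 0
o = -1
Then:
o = -1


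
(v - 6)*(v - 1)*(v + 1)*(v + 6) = v^4 - 37*v^2 + 36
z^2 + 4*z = z*(z + 4)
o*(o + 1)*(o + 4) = o^3 + 5*o^2 + 4*o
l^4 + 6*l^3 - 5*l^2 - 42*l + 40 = (l - 2)*(l - 1)*(l + 4)*(l + 5)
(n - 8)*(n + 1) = n^2 - 7*n - 8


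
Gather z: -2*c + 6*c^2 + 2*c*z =6*c^2 + 2*c*z - 2*c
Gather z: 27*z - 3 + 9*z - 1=36*z - 4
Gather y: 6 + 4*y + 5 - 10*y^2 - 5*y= -10*y^2 - y + 11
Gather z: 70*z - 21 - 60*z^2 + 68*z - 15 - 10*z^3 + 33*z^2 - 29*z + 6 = -10*z^3 - 27*z^2 + 109*z - 30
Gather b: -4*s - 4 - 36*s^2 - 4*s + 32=-36*s^2 - 8*s + 28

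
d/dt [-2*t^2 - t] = -4*t - 1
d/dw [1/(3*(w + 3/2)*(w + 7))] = 2*(-4*w - 17)/(3*(4*w^4 + 68*w^3 + 373*w^2 + 714*w + 441))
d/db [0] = 0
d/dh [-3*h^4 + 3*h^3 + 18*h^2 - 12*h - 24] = -12*h^3 + 9*h^2 + 36*h - 12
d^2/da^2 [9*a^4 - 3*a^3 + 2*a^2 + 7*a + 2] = 108*a^2 - 18*a + 4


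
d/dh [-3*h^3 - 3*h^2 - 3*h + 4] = -9*h^2 - 6*h - 3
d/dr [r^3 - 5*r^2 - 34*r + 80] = 3*r^2 - 10*r - 34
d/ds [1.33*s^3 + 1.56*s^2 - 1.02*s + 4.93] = 3.99*s^2 + 3.12*s - 1.02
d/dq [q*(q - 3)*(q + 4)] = 3*q^2 + 2*q - 12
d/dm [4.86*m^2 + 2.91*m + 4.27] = 9.72*m + 2.91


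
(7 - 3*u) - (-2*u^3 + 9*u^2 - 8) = 2*u^3 - 9*u^2 - 3*u + 15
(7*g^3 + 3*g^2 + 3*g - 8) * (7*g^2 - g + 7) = 49*g^5 + 14*g^4 + 67*g^3 - 38*g^2 + 29*g - 56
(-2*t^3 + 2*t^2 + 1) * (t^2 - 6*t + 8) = -2*t^5 + 14*t^4 - 28*t^3 + 17*t^2 - 6*t + 8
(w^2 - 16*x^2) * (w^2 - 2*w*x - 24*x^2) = w^4 - 2*w^3*x - 40*w^2*x^2 + 32*w*x^3 + 384*x^4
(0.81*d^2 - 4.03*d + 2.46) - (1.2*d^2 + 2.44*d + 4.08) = -0.39*d^2 - 6.47*d - 1.62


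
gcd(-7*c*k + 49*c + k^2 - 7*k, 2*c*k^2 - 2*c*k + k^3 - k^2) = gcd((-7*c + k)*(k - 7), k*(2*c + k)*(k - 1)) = 1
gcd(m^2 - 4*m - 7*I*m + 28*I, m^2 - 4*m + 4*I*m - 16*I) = m - 4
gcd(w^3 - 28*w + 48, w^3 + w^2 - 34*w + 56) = w^2 - 6*w + 8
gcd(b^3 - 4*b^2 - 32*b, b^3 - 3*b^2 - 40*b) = b^2 - 8*b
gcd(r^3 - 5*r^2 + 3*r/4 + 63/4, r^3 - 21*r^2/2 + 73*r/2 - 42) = r^2 - 13*r/2 + 21/2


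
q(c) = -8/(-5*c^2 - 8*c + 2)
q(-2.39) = 1.08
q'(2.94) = -0.07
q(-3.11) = 0.37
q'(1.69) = -0.30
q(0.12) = -8.26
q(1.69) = 0.31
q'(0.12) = -78.55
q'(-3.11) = 0.40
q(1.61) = 0.34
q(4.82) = 0.05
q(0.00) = -4.00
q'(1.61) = -0.34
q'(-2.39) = 2.30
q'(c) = -8*(10*c + 8)/(-5*c^2 - 8*c + 2)^2 = 16*(-5*c - 4)/(5*c^2 + 8*c - 2)^2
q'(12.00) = 0.00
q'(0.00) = -16.00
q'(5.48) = -0.01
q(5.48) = 0.04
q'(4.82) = -0.02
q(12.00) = 0.01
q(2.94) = 0.12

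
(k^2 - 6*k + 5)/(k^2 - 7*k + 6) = (k - 5)/(k - 6)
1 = 1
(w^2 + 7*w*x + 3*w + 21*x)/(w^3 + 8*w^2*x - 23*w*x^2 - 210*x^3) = (-w - 3)/(-w^2 - w*x + 30*x^2)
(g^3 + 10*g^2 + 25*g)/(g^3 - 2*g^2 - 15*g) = (g^2 + 10*g + 25)/(g^2 - 2*g - 15)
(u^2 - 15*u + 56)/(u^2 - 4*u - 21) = (u - 8)/(u + 3)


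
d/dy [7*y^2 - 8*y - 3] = 14*y - 8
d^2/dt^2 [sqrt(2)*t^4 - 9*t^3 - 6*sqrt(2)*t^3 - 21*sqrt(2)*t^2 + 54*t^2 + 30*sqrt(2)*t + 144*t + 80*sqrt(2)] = 12*sqrt(2)*t^2 - 54*t - 36*sqrt(2)*t - 42*sqrt(2) + 108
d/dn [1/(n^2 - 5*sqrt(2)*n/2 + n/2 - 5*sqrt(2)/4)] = 8*(-4*n - 1 + 5*sqrt(2))/(4*n^2 - 10*sqrt(2)*n + 2*n - 5*sqrt(2))^2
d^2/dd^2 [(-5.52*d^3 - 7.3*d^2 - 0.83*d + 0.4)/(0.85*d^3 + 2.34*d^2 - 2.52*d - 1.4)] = (1.4210854715202e-14*d^7 + 11.41006*d^6 - 74.54109*d^5 - 179.08242*d^4 - 313.902352*d^3 - 264.18792*d^2 - 92.526*d - 15.0584)/(0.614125*d^9 + 5.07195*d^8 + 8.50068*d^7 - 20.295276*d^6 - 41.909616*d^5 + 39.575088*d^4 + 38.528112*d^3 - 12.91248*d^2 - 14.8176*d - 2.744)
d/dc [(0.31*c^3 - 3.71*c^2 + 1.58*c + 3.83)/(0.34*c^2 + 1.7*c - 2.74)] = (0.1054*c^4 + 1.054*c^3 - 9.3924*c^2 + 17.7264*c - 10.8402)/(0.1156*c^4 + 1.156*c^3 + 1.0268*c^2 - 9.316*c + 7.5076)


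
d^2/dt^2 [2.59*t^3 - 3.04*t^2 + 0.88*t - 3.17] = 15.54*t - 6.08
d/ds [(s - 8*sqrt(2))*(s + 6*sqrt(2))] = 2*s - 2*sqrt(2)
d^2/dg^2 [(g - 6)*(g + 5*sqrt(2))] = 2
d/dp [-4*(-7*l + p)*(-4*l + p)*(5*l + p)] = 108*l^2 + 48*l*p - 12*p^2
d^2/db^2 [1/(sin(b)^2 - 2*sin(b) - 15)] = 2*(-2*sin(b)^4 + 3*sin(b)^3 - 29*sin(b)^2 + 9*sin(b) + 19)/((sin(b) - 5)^3*(sin(b) + 3)^3)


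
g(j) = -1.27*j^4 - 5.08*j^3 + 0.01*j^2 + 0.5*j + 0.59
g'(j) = -5.08*j^3 - 15.24*j^2 + 0.02*j + 0.5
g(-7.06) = -1369.98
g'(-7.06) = 1028.37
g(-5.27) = -237.84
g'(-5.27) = 320.66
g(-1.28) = 7.21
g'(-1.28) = -13.84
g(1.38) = -16.66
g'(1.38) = -41.85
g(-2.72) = 32.02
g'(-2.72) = -10.08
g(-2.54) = 29.77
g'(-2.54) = -14.63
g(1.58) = -26.55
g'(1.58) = -57.55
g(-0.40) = 0.68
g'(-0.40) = -1.62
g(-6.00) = -550.69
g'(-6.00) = 549.02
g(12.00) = -35104.93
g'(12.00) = -10972.06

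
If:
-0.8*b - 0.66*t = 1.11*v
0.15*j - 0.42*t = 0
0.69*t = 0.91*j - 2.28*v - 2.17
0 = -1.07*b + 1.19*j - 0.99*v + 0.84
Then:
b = 1.48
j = -0.22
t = -0.08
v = -1.02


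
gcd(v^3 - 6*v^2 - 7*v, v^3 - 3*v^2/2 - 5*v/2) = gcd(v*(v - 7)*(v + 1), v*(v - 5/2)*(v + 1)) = v^2 + v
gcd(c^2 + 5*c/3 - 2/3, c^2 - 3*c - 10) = c + 2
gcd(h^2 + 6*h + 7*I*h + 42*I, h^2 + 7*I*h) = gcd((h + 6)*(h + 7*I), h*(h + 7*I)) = h + 7*I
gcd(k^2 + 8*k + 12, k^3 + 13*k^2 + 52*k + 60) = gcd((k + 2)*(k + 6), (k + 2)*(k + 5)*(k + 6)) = k^2 + 8*k + 12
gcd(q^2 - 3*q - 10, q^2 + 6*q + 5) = 1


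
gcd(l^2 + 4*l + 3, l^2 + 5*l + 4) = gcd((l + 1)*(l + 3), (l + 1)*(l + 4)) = l + 1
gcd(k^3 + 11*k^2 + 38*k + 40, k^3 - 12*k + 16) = k + 4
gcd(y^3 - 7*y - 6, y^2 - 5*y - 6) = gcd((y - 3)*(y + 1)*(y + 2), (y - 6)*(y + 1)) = y + 1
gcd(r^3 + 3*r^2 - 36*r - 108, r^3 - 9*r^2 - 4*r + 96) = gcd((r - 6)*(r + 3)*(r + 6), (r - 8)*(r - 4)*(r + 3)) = r + 3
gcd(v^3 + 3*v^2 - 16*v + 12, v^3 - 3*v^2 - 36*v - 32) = 1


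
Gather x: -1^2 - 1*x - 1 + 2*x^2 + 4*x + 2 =2*x^2 + 3*x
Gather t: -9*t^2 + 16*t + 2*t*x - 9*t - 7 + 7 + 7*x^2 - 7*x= -9*t^2 + t*(2*x + 7) + 7*x^2 - 7*x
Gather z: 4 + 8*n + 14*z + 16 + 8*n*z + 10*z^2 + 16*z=8*n + 10*z^2 + z*(8*n + 30) + 20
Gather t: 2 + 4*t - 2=4*t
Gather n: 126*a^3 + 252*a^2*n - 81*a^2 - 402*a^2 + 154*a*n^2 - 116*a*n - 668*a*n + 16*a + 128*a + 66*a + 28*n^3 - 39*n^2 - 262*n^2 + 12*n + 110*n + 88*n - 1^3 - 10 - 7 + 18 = 126*a^3 - 483*a^2 + 210*a + 28*n^3 + n^2*(154*a - 301) + n*(252*a^2 - 784*a + 210)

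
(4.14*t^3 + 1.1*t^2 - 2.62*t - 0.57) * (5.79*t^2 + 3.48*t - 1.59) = 23.9706*t^5 + 20.7762*t^4 - 17.9244*t^3 - 14.1669*t^2 + 2.1822*t + 0.9063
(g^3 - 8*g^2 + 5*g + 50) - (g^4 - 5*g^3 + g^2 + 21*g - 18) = -g^4 + 6*g^3 - 9*g^2 - 16*g + 68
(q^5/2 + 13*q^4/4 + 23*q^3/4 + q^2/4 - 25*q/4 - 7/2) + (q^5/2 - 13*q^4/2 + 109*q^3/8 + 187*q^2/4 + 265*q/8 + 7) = q^5 - 13*q^4/4 + 155*q^3/8 + 47*q^2 + 215*q/8 + 7/2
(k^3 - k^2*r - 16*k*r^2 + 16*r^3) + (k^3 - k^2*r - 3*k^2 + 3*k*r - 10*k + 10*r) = 2*k^3 - 2*k^2*r - 3*k^2 - 16*k*r^2 + 3*k*r - 10*k + 16*r^3 + 10*r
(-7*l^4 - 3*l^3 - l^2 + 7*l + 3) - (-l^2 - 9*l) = -7*l^4 - 3*l^3 + 16*l + 3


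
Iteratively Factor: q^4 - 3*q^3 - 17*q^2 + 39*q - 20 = (q + 4)*(q^3 - 7*q^2 + 11*q - 5) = (q - 1)*(q + 4)*(q^2 - 6*q + 5) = (q - 5)*(q - 1)*(q + 4)*(q - 1)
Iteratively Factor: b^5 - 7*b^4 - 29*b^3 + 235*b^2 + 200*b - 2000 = (b - 5)*(b^4 - 2*b^3 - 39*b^2 + 40*b + 400) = (b - 5)^2*(b^3 + 3*b^2 - 24*b - 80) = (b - 5)^2*(b + 4)*(b^2 - b - 20) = (b - 5)^2*(b + 4)^2*(b - 5)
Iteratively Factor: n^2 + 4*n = (n + 4)*(n)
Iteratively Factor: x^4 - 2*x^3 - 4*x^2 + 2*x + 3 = (x - 1)*(x^3 - x^2 - 5*x - 3) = (x - 1)*(x + 1)*(x^2 - 2*x - 3) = (x - 3)*(x - 1)*(x + 1)*(x + 1)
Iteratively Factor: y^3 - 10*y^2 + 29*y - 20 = (y - 1)*(y^2 - 9*y + 20) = (y - 5)*(y - 1)*(y - 4)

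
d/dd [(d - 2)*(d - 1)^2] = (d - 1)*(3*d - 5)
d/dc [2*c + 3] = 2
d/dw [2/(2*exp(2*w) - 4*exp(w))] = 2*(1 - exp(w))*exp(-w)/(exp(w) - 2)^2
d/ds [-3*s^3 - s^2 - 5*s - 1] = -9*s^2 - 2*s - 5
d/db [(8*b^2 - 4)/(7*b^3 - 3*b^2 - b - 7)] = 4*(-14*b^4 + 19*b^2 - 34*b - 1)/(49*b^6 - 42*b^5 - 5*b^4 - 92*b^3 + 43*b^2 + 14*b + 49)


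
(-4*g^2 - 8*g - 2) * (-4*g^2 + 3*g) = 16*g^4 + 20*g^3 - 16*g^2 - 6*g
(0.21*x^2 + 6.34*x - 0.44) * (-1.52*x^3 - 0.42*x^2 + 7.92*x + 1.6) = -0.3192*x^5 - 9.725*x^4 - 0.3308*x^3 + 50.7336*x^2 + 6.6592*x - 0.704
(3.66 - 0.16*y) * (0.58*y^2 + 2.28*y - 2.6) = -0.0928*y^3 + 1.758*y^2 + 8.7608*y - 9.516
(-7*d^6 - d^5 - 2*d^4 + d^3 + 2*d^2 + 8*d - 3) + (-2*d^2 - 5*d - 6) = -7*d^6 - d^5 - 2*d^4 + d^3 + 3*d - 9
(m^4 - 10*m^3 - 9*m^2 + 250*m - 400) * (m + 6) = m^5 - 4*m^4 - 69*m^3 + 196*m^2 + 1100*m - 2400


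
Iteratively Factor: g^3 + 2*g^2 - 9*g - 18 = (g - 3)*(g^2 + 5*g + 6) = (g - 3)*(g + 3)*(g + 2)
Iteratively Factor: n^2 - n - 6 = (n + 2)*(n - 3)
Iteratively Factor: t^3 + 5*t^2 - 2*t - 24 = (t - 2)*(t^2 + 7*t + 12) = (t - 2)*(t + 3)*(t + 4)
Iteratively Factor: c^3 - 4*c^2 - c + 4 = (c - 4)*(c^2 - 1) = (c - 4)*(c - 1)*(c + 1)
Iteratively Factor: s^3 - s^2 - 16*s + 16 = (s - 1)*(s^2 - 16) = (s - 1)*(s + 4)*(s - 4)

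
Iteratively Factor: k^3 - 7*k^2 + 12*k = (k)*(k^2 - 7*k + 12) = k*(k - 4)*(k - 3)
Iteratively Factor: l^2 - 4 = (l + 2)*(l - 2)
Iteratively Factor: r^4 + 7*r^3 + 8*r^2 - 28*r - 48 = (r + 4)*(r^3 + 3*r^2 - 4*r - 12) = (r - 2)*(r + 4)*(r^2 + 5*r + 6) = (r - 2)*(r + 3)*(r + 4)*(r + 2)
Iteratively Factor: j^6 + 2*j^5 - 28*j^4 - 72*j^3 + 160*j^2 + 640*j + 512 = (j - 4)*(j^5 + 6*j^4 - 4*j^3 - 88*j^2 - 192*j - 128) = (j - 4)*(j + 2)*(j^4 + 4*j^3 - 12*j^2 - 64*j - 64) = (j - 4)*(j + 2)^2*(j^3 + 2*j^2 - 16*j - 32) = (j - 4)^2*(j + 2)^2*(j^2 + 6*j + 8) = (j - 4)^2*(j + 2)^3*(j + 4)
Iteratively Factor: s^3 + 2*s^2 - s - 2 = (s + 2)*(s^2 - 1) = (s - 1)*(s + 2)*(s + 1)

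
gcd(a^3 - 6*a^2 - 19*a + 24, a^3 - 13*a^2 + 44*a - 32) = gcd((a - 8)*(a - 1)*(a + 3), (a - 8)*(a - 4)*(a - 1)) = a^2 - 9*a + 8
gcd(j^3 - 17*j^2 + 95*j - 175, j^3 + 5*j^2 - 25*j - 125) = j - 5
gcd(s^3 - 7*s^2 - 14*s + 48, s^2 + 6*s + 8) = 1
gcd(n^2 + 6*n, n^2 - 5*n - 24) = 1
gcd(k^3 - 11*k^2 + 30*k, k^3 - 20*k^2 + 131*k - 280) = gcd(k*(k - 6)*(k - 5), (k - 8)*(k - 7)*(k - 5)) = k - 5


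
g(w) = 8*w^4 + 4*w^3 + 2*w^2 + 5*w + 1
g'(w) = 32*w^3 + 12*w^2 + 4*w + 5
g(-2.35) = 192.37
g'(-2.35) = -353.42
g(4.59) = 4003.82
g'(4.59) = 3370.66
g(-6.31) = 11726.70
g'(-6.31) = -7582.11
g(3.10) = 893.70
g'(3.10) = 1086.03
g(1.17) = 30.99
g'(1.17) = 77.36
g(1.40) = 53.63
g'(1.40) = 121.93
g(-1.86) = 68.63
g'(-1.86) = -166.84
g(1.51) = 68.47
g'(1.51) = 148.58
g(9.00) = 55612.00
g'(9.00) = 24341.00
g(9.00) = 55612.00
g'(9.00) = 24341.00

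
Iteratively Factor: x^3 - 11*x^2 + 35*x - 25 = (x - 5)*(x^2 - 6*x + 5) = (x - 5)^2*(x - 1)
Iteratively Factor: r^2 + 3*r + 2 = (r + 2)*(r + 1)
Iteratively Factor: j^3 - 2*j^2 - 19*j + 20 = (j + 4)*(j^2 - 6*j + 5) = (j - 1)*(j + 4)*(j - 5)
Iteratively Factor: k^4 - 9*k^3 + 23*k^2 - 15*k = (k - 5)*(k^3 - 4*k^2 + 3*k) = (k - 5)*(k - 1)*(k^2 - 3*k) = k*(k - 5)*(k - 1)*(k - 3)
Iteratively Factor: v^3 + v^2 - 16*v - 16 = (v + 1)*(v^2 - 16) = (v - 4)*(v + 1)*(v + 4)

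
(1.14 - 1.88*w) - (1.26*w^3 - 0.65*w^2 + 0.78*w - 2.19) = -1.26*w^3 + 0.65*w^2 - 2.66*w + 3.33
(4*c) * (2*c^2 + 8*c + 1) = 8*c^3 + 32*c^2 + 4*c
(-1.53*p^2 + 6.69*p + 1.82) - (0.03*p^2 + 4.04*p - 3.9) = -1.56*p^2 + 2.65*p + 5.72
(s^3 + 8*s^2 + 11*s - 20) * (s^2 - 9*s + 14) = s^5 - s^4 - 47*s^3 - 7*s^2 + 334*s - 280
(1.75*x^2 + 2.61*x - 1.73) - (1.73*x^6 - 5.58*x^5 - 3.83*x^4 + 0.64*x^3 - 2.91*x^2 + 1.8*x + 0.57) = -1.73*x^6 + 5.58*x^5 + 3.83*x^4 - 0.64*x^3 + 4.66*x^2 + 0.81*x - 2.3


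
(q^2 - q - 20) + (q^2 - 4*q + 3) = 2*q^2 - 5*q - 17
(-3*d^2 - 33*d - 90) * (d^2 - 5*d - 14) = -3*d^4 - 18*d^3 + 117*d^2 + 912*d + 1260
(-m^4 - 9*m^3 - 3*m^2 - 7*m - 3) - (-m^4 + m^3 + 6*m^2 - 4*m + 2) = -10*m^3 - 9*m^2 - 3*m - 5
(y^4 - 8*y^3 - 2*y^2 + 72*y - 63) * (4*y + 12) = 4*y^5 - 20*y^4 - 104*y^3 + 264*y^2 + 612*y - 756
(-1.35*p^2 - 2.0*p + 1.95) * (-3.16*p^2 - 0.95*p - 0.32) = 4.266*p^4 + 7.6025*p^3 - 3.83*p^2 - 1.2125*p - 0.624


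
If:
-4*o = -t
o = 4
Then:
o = 4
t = 16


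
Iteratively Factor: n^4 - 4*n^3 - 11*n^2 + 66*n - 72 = (n + 4)*(n^3 - 8*n^2 + 21*n - 18) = (n - 3)*(n + 4)*(n^2 - 5*n + 6) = (n - 3)^2*(n + 4)*(n - 2)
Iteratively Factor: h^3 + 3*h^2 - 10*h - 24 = (h + 4)*(h^2 - h - 6) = (h + 2)*(h + 4)*(h - 3)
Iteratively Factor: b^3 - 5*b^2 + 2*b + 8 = (b - 2)*(b^2 - 3*b - 4) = (b - 4)*(b - 2)*(b + 1)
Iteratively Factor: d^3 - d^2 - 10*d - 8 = (d + 1)*(d^2 - 2*d - 8) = (d + 1)*(d + 2)*(d - 4)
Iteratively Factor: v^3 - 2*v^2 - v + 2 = (v - 1)*(v^2 - v - 2) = (v - 1)*(v + 1)*(v - 2)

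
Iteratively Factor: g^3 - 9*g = (g - 3)*(g^2 + 3*g) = g*(g - 3)*(g + 3)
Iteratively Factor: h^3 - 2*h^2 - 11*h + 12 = (h + 3)*(h^2 - 5*h + 4) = (h - 4)*(h + 3)*(h - 1)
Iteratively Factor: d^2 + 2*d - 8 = (d - 2)*(d + 4)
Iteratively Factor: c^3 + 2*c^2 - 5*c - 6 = (c - 2)*(c^2 + 4*c + 3) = (c - 2)*(c + 3)*(c + 1)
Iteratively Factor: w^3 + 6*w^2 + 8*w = (w + 2)*(w^2 + 4*w) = w*(w + 2)*(w + 4)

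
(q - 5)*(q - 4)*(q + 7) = q^3 - 2*q^2 - 43*q + 140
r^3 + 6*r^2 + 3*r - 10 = (r - 1)*(r + 2)*(r + 5)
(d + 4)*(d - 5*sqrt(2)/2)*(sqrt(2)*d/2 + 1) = sqrt(2)*d^3/2 - 3*d^2/2 + 2*sqrt(2)*d^2 - 6*d - 5*sqrt(2)*d/2 - 10*sqrt(2)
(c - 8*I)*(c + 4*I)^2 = c^3 + 48*c + 128*I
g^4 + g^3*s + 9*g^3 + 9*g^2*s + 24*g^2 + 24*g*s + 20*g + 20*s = (g + 2)^2*(g + 5)*(g + s)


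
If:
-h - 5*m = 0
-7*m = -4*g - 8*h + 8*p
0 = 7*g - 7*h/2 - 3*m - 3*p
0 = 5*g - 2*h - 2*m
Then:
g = 0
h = 0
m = 0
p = 0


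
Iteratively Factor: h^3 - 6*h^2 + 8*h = (h)*(h^2 - 6*h + 8) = h*(h - 2)*(h - 4)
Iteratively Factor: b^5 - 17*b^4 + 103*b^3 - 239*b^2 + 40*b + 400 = (b - 4)*(b^4 - 13*b^3 + 51*b^2 - 35*b - 100) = (b - 4)*(b + 1)*(b^3 - 14*b^2 + 65*b - 100) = (b - 4)^2*(b + 1)*(b^2 - 10*b + 25) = (b - 5)*(b - 4)^2*(b + 1)*(b - 5)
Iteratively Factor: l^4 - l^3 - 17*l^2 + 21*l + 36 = (l - 3)*(l^3 + 2*l^2 - 11*l - 12) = (l - 3)^2*(l^2 + 5*l + 4) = (l - 3)^2*(l + 4)*(l + 1)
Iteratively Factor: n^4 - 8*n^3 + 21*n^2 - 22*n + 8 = (n - 2)*(n^3 - 6*n^2 + 9*n - 4) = (n - 2)*(n - 1)*(n^2 - 5*n + 4) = (n - 2)*(n - 1)^2*(n - 4)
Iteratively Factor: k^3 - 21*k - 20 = (k + 4)*(k^2 - 4*k - 5) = (k - 5)*(k + 4)*(k + 1)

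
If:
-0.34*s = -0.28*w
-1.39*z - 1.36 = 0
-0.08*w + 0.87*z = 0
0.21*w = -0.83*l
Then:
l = 2.69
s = -8.76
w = -10.64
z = -0.98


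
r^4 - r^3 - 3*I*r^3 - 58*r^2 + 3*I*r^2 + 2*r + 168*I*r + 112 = (r - 8)*(r + 7)*(r - 2*I)*(r - I)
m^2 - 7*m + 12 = (m - 4)*(m - 3)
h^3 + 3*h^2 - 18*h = h*(h - 3)*(h + 6)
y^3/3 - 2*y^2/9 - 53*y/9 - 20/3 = (y/3 + 1)*(y - 5)*(y + 4/3)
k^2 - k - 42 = (k - 7)*(k + 6)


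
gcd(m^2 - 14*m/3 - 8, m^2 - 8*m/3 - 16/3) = m + 4/3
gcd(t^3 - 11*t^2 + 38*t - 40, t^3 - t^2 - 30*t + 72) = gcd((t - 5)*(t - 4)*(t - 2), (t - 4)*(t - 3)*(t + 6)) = t - 4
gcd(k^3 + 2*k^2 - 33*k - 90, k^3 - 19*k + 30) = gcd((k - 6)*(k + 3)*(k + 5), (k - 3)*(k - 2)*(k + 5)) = k + 5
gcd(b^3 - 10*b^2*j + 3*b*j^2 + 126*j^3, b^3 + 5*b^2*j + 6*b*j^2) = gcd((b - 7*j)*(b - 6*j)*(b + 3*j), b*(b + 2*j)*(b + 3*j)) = b + 3*j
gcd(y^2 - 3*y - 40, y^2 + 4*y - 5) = y + 5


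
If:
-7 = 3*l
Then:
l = -7/3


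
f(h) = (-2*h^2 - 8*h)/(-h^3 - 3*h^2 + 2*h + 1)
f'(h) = (-4*h - 8)/(-h^3 - 3*h^2 + 2*h + 1) + (-2*h^2 - 8*h)*(3*h^2 + 6*h - 2)/(-h^3 - 3*h^2 + 2*h + 1)^2 = 2*(-h*(h + 4)*(3*h^2 + 6*h - 2) + 2*(h + 2)*(h^3 + 3*h^2 - 2*h - 1))/(h^3 + 3*h^2 - 2*h - 1)^2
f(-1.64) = -1.30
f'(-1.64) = -0.59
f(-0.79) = -2.59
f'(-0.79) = -3.96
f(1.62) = 2.31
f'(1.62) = -2.73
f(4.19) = 0.59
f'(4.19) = -0.17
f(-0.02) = 0.17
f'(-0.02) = -8.63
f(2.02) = 1.57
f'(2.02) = -1.24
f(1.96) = 1.65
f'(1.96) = -1.37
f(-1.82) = -1.21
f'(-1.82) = -0.44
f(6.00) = 0.39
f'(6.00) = -0.07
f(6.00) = 0.39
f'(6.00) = -0.07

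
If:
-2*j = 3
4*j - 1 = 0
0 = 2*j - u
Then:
No Solution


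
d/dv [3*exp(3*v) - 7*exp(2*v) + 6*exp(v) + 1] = (9*exp(2*v) - 14*exp(v) + 6)*exp(v)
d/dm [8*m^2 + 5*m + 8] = 16*m + 5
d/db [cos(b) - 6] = -sin(b)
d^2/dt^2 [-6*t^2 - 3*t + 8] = -12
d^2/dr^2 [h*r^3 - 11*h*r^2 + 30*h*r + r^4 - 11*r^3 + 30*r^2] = 6*h*r - 22*h + 12*r^2 - 66*r + 60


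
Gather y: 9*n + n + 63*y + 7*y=10*n + 70*y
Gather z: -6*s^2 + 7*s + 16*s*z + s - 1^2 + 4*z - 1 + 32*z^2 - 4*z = -6*s^2 + 16*s*z + 8*s + 32*z^2 - 2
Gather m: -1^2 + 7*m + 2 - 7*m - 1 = 0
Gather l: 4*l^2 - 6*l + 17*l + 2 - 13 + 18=4*l^2 + 11*l + 7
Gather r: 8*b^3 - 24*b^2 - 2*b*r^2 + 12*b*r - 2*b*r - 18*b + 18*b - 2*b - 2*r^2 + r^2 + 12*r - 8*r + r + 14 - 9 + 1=8*b^3 - 24*b^2 - 2*b + r^2*(-2*b - 1) + r*(10*b + 5) + 6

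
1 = 1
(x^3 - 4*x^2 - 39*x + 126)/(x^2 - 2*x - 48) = (x^2 - 10*x + 21)/(x - 8)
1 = 1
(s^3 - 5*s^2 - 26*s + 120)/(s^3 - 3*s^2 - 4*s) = (s^2 - s - 30)/(s*(s + 1))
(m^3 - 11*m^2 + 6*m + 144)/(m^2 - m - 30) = (m^2 - 5*m - 24)/(m + 5)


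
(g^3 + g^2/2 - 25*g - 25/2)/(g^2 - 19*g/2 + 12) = (2*g^3 + g^2 - 50*g - 25)/(2*g^2 - 19*g + 24)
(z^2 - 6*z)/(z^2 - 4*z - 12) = z/(z + 2)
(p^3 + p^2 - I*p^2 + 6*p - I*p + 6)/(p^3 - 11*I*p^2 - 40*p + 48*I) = (p^2 + p*(1 + 2*I) + 2*I)/(p^2 - 8*I*p - 16)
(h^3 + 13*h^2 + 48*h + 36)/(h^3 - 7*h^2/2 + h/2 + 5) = 2*(h^2 + 12*h + 36)/(2*h^2 - 9*h + 10)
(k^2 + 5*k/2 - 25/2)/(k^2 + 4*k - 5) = (k - 5/2)/(k - 1)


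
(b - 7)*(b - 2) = b^2 - 9*b + 14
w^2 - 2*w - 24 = (w - 6)*(w + 4)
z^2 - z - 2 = (z - 2)*(z + 1)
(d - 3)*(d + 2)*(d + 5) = d^3 + 4*d^2 - 11*d - 30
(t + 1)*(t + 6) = t^2 + 7*t + 6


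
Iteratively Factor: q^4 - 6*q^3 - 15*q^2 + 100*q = (q)*(q^3 - 6*q^2 - 15*q + 100) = q*(q + 4)*(q^2 - 10*q + 25) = q*(q - 5)*(q + 4)*(q - 5)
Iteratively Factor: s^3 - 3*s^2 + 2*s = (s - 1)*(s^2 - 2*s) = s*(s - 1)*(s - 2)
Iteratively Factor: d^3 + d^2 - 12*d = (d + 4)*(d^2 - 3*d) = d*(d + 4)*(d - 3)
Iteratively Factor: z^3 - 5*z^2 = (z - 5)*(z^2) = z*(z - 5)*(z)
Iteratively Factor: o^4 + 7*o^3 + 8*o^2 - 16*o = (o - 1)*(o^3 + 8*o^2 + 16*o) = (o - 1)*(o + 4)*(o^2 + 4*o) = o*(o - 1)*(o + 4)*(o + 4)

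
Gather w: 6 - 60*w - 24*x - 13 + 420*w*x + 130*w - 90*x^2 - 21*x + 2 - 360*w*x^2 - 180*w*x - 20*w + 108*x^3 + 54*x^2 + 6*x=w*(-360*x^2 + 240*x + 50) + 108*x^3 - 36*x^2 - 39*x - 5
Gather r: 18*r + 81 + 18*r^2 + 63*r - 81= 18*r^2 + 81*r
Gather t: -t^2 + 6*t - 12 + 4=-t^2 + 6*t - 8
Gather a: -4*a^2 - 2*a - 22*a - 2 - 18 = -4*a^2 - 24*a - 20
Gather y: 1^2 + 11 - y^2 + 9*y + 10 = -y^2 + 9*y + 22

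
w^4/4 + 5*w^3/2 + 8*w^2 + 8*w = w*(w/4 + 1)*(w + 2)*(w + 4)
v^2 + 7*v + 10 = (v + 2)*(v + 5)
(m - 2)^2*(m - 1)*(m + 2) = m^4 - 3*m^3 - 2*m^2 + 12*m - 8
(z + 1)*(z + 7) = z^2 + 8*z + 7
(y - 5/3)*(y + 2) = y^2 + y/3 - 10/3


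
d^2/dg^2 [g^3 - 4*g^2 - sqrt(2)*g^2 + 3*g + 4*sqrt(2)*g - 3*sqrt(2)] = 6*g - 8 - 2*sqrt(2)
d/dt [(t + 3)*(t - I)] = 2*t + 3 - I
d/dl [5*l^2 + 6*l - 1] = 10*l + 6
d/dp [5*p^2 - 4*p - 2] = 10*p - 4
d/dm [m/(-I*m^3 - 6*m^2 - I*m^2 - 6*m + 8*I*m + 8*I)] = (-2*I*m^3 + m^2*(-6 - I) - 8*I)/(m^6 + m^5*(2 - 12*I) + m^4*(-51 - 24*I) + m^3*(-104 + 84*I) + m^2*(12 + 192*I) + m*(128 + 96*I) + 64)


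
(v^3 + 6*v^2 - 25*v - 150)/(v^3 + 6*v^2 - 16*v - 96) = (v^2 - 25)/(v^2 - 16)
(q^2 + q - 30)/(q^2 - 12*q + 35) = (q + 6)/(q - 7)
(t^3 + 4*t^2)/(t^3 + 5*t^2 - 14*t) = t*(t + 4)/(t^2 + 5*t - 14)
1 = 1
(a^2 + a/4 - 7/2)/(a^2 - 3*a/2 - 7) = (4*a - 7)/(2*(2*a - 7))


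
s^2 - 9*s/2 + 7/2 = (s - 7/2)*(s - 1)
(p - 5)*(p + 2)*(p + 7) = p^3 + 4*p^2 - 31*p - 70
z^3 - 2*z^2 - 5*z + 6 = (z - 3)*(z - 1)*(z + 2)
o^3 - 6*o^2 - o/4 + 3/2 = (o - 6)*(o - 1/2)*(o + 1/2)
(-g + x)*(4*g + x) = -4*g^2 + 3*g*x + x^2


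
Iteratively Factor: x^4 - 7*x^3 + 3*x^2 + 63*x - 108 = (x - 3)*(x^3 - 4*x^2 - 9*x + 36) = (x - 3)*(x + 3)*(x^2 - 7*x + 12) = (x - 3)^2*(x + 3)*(x - 4)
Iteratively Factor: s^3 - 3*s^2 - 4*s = (s - 4)*(s^2 + s) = s*(s - 4)*(s + 1)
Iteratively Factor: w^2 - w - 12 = (w + 3)*(w - 4)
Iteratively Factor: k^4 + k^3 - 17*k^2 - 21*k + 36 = (k - 1)*(k^3 + 2*k^2 - 15*k - 36) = (k - 1)*(k + 3)*(k^2 - k - 12) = (k - 1)*(k + 3)^2*(k - 4)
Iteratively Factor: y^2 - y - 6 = (y - 3)*(y + 2)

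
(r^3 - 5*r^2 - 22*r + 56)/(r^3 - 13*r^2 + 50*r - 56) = (r + 4)/(r - 4)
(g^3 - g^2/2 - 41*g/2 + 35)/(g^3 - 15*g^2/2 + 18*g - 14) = (g + 5)/(g - 2)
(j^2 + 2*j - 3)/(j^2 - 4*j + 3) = (j + 3)/(j - 3)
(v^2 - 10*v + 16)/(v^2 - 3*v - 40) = (v - 2)/(v + 5)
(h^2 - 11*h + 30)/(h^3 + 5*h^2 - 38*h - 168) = (h - 5)/(h^2 + 11*h + 28)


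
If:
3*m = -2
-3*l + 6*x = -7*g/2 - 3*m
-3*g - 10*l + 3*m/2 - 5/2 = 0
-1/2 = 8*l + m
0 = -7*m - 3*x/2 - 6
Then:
No Solution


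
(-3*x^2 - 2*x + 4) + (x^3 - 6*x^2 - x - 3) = x^3 - 9*x^2 - 3*x + 1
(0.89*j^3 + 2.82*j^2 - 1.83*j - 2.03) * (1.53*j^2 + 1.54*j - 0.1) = 1.3617*j^5 + 5.6852*j^4 + 1.4539*j^3 - 6.2061*j^2 - 2.9432*j + 0.203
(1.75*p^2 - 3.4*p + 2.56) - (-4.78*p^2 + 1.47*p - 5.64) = 6.53*p^2 - 4.87*p + 8.2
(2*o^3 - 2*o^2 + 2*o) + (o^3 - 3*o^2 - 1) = 3*o^3 - 5*o^2 + 2*o - 1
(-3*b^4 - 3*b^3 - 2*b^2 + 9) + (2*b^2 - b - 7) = -3*b^4 - 3*b^3 - b + 2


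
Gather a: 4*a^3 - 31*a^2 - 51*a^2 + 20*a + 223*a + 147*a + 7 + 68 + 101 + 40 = 4*a^3 - 82*a^2 + 390*a + 216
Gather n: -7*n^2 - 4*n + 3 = -7*n^2 - 4*n + 3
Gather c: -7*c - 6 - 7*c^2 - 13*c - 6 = -7*c^2 - 20*c - 12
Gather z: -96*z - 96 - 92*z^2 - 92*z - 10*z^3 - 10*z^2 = -10*z^3 - 102*z^2 - 188*z - 96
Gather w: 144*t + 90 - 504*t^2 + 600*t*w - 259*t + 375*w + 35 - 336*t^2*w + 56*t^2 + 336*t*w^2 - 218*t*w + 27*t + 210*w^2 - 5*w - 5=-448*t^2 - 88*t + w^2*(336*t + 210) + w*(-336*t^2 + 382*t + 370) + 120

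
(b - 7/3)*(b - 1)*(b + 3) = b^3 - b^2/3 - 23*b/3 + 7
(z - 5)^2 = z^2 - 10*z + 25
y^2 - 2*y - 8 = (y - 4)*(y + 2)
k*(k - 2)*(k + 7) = k^3 + 5*k^2 - 14*k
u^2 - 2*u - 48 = (u - 8)*(u + 6)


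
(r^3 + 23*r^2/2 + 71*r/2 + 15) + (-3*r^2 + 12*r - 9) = r^3 + 17*r^2/2 + 95*r/2 + 6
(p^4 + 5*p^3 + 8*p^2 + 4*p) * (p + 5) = p^5 + 10*p^4 + 33*p^3 + 44*p^2 + 20*p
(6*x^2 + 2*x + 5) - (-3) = 6*x^2 + 2*x + 8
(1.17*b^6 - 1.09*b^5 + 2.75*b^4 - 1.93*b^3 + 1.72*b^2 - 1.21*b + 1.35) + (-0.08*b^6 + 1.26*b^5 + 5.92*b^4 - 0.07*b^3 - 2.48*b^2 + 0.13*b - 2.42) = 1.09*b^6 + 0.17*b^5 + 8.67*b^4 - 2.0*b^3 - 0.76*b^2 - 1.08*b - 1.07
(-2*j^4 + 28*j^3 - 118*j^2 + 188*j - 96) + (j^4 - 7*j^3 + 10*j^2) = -j^4 + 21*j^3 - 108*j^2 + 188*j - 96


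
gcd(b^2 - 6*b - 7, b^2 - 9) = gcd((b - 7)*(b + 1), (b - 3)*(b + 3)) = 1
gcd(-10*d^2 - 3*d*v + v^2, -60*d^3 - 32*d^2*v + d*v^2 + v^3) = 2*d + v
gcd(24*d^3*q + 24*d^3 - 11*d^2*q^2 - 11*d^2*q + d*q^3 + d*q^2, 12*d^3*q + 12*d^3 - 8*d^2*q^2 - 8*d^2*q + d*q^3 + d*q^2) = d*q + d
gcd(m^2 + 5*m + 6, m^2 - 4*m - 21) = m + 3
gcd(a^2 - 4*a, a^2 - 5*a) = a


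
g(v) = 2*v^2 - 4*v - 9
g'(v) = 4*v - 4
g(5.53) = 30.04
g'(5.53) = 18.12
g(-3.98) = 38.60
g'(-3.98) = -19.92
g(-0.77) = -4.73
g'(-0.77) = -7.08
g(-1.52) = 1.70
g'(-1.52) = -10.08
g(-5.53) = 74.28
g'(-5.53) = -26.12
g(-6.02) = 87.56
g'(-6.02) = -28.08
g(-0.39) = -7.14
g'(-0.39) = -5.56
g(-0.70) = -5.22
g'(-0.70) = -6.80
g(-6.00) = 87.00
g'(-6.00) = -28.00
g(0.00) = -9.00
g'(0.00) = -4.00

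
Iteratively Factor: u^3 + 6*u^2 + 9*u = (u + 3)*(u^2 + 3*u) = u*(u + 3)*(u + 3)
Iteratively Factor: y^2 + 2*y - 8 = (y - 2)*(y + 4)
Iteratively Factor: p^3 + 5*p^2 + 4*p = (p + 4)*(p^2 + p) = p*(p + 4)*(p + 1)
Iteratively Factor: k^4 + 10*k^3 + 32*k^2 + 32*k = (k + 2)*(k^3 + 8*k^2 + 16*k) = (k + 2)*(k + 4)*(k^2 + 4*k) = (k + 2)*(k + 4)^2*(k)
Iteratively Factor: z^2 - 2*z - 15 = (z - 5)*(z + 3)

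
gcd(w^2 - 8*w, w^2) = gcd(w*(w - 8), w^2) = w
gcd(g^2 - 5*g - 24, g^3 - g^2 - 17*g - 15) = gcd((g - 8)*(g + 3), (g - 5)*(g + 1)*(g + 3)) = g + 3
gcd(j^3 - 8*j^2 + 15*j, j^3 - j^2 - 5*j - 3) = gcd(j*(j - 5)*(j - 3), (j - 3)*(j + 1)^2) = j - 3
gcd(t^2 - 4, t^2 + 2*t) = t + 2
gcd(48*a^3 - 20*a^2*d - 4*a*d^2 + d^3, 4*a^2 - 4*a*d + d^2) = 2*a - d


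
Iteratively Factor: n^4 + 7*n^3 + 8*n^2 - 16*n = (n + 4)*(n^3 + 3*n^2 - 4*n) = (n - 1)*(n + 4)*(n^2 + 4*n) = (n - 1)*(n + 4)^2*(n)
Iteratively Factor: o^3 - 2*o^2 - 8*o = (o)*(o^2 - 2*o - 8) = o*(o + 2)*(o - 4)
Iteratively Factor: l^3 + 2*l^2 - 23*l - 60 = (l + 3)*(l^2 - l - 20) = (l + 3)*(l + 4)*(l - 5)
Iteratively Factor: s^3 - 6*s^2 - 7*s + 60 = (s - 5)*(s^2 - s - 12) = (s - 5)*(s - 4)*(s + 3)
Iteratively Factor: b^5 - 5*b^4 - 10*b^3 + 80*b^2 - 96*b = (b)*(b^4 - 5*b^3 - 10*b^2 + 80*b - 96) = b*(b - 3)*(b^3 - 2*b^2 - 16*b + 32) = b*(b - 4)*(b - 3)*(b^2 + 2*b - 8) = b*(b - 4)*(b - 3)*(b + 4)*(b - 2)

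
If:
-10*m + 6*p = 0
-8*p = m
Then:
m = 0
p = 0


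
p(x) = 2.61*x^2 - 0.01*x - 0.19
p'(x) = 5.22*x - 0.01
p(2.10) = 11.30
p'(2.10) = 10.95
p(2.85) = 20.98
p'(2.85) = 14.87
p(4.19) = 45.59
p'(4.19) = 21.86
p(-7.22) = 135.94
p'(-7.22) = -37.70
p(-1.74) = 7.73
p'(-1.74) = -9.09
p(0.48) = 0.41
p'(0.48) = 2.50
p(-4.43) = 51.08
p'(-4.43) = -23.13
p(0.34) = 0.11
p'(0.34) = 1.76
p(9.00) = 211.13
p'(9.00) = 46.97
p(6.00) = 93.71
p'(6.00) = 31.31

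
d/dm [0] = 0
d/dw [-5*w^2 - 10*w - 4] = -10*w - 10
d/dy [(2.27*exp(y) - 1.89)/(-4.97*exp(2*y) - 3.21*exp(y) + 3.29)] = (11.2819*exp(2*y) - 18.7866*exp(y) + 1.4014)*exp(y)/(24.7009*exp(4*y) + 31.9074*exp(3*y) - 22.3985*exp(2*y) - 21.1218*exp(y) + 10.8241)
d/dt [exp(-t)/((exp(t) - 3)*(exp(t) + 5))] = (-3*exp(2*t) - 4*exp(t) + 15)*exp(-t)/(exp(4*t) + 4*exp(3*t) - 26*exp(2*t) - 60*exp(t) + 225)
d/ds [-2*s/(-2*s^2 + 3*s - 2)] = 4*(1 - s^2)/(4*s^4 - 12*s^3 + 17*s^2 - 12*s + 4)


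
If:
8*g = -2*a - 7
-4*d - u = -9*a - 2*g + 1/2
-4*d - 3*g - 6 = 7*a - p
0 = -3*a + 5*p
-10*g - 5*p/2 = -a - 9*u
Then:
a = -755/5174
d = -26393/41392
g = -8677/10348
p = -453/5174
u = -9725/10348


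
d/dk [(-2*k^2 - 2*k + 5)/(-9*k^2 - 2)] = 2*(-9*k^2 + 49*k + 2)/(81*k^4 + 36*k^2 + 4)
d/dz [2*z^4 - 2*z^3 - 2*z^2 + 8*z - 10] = 8*z^3 - 6*z^2 - 4*z + 8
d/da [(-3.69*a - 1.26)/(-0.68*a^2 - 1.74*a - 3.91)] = (-2.5092*a^2 - 1.7136*a + 12.2355)/(0.4624*a^4 + 2.3664*a^3 + 8.3452*a^2 + 13.6068*a + 15.2881)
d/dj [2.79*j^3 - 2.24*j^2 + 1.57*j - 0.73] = 8.37*j^2 - 4.48*j + 1.57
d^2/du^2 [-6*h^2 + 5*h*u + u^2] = 2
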